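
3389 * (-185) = -626965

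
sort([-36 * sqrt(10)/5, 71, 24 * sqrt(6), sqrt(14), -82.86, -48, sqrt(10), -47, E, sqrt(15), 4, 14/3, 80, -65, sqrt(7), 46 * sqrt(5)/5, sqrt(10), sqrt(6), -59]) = [-82.86, -65, -59, -48, -47, -36 * sqrt(10)/5, sqrt(6), sqrt(7), E, sqrt(10), sqrt(10), sqrt(14), sqrt(15), 4, 14/3, 46 * sqrt(5)/5, 24 * sqrt(6), 71, 80]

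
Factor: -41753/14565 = -1*3^(-1)*5^(-1)*43^1 = -43/15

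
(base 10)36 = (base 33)13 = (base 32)14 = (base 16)24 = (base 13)2a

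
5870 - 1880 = 3990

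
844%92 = 16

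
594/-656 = -297/328 ≈ -0.905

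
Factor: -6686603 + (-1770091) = -1 * 2^1 * 3^1 * 113^1 * 12473^1 = -8456694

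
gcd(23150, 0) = 23150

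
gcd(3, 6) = 3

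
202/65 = 3 + 7/65 ≈ 3.11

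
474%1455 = 474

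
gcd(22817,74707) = 1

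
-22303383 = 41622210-63925593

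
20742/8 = 10371/4 = 2592.75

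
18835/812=23+159/812 ≈ 23.20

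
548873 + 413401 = 962274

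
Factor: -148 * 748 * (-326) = 2^5 * 11^1 * 17^1 * 37^1 * 163^1 = 36089504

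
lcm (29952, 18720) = 149760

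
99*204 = 20196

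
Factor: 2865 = 3^1 * 5^1 * 191^1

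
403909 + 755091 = 1159000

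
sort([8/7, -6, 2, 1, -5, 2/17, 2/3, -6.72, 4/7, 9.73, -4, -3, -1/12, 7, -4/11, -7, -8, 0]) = [-8, -7, -6.72, -6, -5, -4, -3, -4/11, -1/12, 0, 2/17, 4/7, 2/3, 1, 8/7, 2, 7, 9.73]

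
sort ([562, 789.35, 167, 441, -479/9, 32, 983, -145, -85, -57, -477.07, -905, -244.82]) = [-905, -477.07, -244.82, -145, -85, -57, -479/9, 32, 167, 441, 562, 789.35, 983]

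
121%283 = 121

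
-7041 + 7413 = 372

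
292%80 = 52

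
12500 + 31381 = 43881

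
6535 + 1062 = 7597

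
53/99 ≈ 0.535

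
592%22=20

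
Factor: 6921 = 3^2*769^1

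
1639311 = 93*17627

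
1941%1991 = 1941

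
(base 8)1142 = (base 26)nc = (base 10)610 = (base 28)lm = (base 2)1001100010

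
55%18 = 1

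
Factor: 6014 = 2^1*31^1*97^1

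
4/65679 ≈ 0.0000609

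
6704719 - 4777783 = 1926936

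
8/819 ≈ 0.00977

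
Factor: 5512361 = 5512361^1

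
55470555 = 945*58699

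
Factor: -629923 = -1 * 7^1 * 89989^1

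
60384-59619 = 765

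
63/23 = 2+17/23≈2.74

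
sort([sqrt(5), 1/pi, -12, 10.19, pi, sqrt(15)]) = [-12, 1/pi, sqrt(5), pi, sqrt(15), 10.19]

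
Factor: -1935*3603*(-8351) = 3^3*5^1*7^1*43^1*1193^1*1201^1 = 58221543555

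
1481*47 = 69607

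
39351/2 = 19675 + 1/2 = 19675.50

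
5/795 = 1/159 ≈ 0.00629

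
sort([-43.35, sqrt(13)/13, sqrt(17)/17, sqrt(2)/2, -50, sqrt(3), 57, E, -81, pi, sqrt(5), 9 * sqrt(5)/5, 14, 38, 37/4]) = [-81, -50, -43.35, sqrt(17)/17, sqrt(13)/13, sqrt(2)/2, sqrt(3), sqrt(5), E, pi, 9 * sqrt(5)/5, 37/4, 14, 38, 57]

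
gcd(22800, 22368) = 48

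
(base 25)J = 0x13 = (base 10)19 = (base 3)201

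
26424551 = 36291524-9866973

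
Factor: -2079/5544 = -1*2^(-3)*3^1 = -3/8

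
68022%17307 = 16101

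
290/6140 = 29/614 ≈ 0.0472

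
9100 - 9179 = -79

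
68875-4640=64235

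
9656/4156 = 2+336/1039 ≈ 2.32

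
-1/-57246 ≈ 0.0000175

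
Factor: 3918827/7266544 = 2^(-4)*11^2*139^1*233^1*454159^(-1)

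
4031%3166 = 865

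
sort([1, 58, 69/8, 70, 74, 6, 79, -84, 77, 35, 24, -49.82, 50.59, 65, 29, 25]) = [-84, -49.82, 1, 6, 69/8, 24, 25, 29, 35, 50.59, 58, 65, 70, 74, 77, 79]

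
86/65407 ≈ 0.00131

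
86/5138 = 43/2569 ≈ 0.0167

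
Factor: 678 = 2^1 * 3^1 * 113^1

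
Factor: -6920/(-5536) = 2^(-2)*5^1 = 5/4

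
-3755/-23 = 163 + 6/23 ≈ 163.26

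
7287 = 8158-871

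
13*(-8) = -104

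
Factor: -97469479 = -1 * 3001^1 * 32479^1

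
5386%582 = 148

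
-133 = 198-331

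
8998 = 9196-198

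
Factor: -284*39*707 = -1*2^2*3^1*7^1*13^1*71^1*101^1 = -7830732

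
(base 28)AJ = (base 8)453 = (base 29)A9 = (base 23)D0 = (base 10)299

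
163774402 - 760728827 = -596954425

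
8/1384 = 1/173 ≈ 0.00578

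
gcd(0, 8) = 8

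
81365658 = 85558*951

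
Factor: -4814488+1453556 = -1*2^2*37^1*22709^1 = -3360932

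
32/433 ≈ 0.0739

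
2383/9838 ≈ 0.242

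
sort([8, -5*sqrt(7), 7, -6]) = [-5*sqrt(7), -6, 7, 8]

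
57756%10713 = 4191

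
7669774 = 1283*5978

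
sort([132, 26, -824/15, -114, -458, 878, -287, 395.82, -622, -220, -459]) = [-622, -459, -458, -287, -220, -114, -824/15, 26, 132, 395.82, 878]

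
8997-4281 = 4716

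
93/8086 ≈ 0.0115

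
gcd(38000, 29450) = 950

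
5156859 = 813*6343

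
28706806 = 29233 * 982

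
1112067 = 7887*141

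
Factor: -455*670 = -1*2^1*5^2*7^1*13^1*67^1 = -304850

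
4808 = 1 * 4808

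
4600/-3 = -1533-1/3 ≈ -1533.33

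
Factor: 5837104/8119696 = 7^1 * 19^1 * 103^(-1) * 211^1 * 379^(-1) = 28063/39037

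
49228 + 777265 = 826493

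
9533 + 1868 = 11401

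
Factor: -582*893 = -1*2^1*3^1*19^1*47^1*97^1 = -519726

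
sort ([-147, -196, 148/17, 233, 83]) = [-196, -147, 148/17, 83, 233]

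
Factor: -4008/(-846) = 2^2*3^(-1)*47^(-1)*167^1 = 668/141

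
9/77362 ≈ 0.000116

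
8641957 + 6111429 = 14753386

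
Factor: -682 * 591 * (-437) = 2^1 * 3^1 * 11^1 * 19^1 * 23^1 * 31^1 * 197^1 = 176138094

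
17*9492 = 161364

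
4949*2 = 9898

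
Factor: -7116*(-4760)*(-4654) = -1*2^6*3^1*5^1*7^1*13^1*17^1*179^1*593^1 = -157641032640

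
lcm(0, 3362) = 0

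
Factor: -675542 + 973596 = 2^1*149027^1 = 298054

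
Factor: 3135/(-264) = -1*2^(-3)*5^1*19^1 = -95/8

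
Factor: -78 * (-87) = 2^1 * 3^2 * 13^1 * 29^1 = 6786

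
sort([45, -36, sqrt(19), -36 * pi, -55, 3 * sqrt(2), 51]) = [-36 * pi, -55, -36, 3 * sqrt(2), sqrt(19), 45, 51]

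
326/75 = 4 + 26/75 ≈ 4.35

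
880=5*176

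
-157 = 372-529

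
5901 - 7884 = -1983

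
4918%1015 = 858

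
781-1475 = -694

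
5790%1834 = 288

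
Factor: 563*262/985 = 2^1*5^(-1)*131^1*197^(-1)*563^1 = 147506/985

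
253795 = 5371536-5117741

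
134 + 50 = 184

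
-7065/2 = -3532-1/2 = -3532.50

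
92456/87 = 1062+62/87 ≈ 1062.71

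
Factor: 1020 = 2^2*3^1*5^1*17^1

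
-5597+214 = -5383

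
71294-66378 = 4916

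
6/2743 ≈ 0.00219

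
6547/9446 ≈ 0.693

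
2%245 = 2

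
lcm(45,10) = 90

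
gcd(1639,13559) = 149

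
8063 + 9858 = 17921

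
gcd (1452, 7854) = 66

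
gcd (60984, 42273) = 693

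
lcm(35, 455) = 455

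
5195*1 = 5195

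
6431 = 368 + 6063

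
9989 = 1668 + 8321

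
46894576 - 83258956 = -36364380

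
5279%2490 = 299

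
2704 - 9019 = -6315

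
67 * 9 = 603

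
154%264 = 154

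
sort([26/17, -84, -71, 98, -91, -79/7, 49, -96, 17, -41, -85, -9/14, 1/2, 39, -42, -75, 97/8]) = [-96, -91, -85, -84, -75, -71, -42, -41, -79/7, -9/14, 1/2, 26/17, 97/8, 17, 39, 49, 98]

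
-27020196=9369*(-2884)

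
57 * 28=1596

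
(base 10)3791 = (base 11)2937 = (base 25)61g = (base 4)323033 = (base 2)111011001111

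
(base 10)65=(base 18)3b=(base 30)25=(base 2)1000001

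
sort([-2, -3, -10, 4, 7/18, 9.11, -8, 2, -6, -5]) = [-10, -8, -6, -5, -3, -2, 7/18, 2, 4, 9.11]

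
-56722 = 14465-71187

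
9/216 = 1/24 ≈ 0.0417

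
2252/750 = 1126/375 ≈ 3.00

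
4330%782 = 420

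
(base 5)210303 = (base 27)9ee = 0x1b29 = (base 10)6953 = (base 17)1710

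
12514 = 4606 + 7908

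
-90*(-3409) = 306810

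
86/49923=2/1161 ≈ 0.00172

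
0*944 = 0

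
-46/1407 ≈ -0.0327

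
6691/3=2230 + 1/3 ≈ 2230.33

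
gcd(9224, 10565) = 1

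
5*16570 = 82850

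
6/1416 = 1/236≈0.00424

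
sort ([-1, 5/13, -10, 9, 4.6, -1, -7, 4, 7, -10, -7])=[-10, -10, -7, -7, -1, -1, 5/13, 4, 4.6, 7, 9]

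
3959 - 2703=1256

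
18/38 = 9/19 ≈ 0.474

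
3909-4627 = -718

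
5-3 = 2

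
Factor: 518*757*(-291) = -1*2^1*3^1*7^1*37^1*97^1*757^1 = -114108666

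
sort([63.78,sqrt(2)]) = [sqrt(2),63.78]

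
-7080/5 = -1416 = -1416.00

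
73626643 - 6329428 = 67297215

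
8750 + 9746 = 18496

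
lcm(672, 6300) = 50400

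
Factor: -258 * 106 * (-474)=2^3 * 3^2 * 43^1 * 53^1 * 79^1=12962952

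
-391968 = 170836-562804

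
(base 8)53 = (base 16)2b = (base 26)1h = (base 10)43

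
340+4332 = 4672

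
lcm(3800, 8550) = 34200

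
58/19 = 3 + 1/19 ≈ 3.05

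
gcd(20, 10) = 10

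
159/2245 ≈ 0.0708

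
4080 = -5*(-816)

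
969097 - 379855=589242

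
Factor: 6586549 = 131^1*137^1*367^1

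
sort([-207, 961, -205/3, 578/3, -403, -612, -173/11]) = [-612, -403, -207, -205/3, -173/11, 578/3, 961]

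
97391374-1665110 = 95726264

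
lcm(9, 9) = 9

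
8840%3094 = 2652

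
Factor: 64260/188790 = 2^1*3^2*17^1*29^(-1)*31^(-1) = 306/899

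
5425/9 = 602 + 7/9 ≈ 602.78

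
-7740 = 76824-84564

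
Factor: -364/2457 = -1 * 2^2 * 3^(-3) = -4/27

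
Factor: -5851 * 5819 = -1 * 11^1 * 23^2 * 5851^1 = -34046969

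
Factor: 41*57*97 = 3^1*19^1*41^1*97^1 = 226689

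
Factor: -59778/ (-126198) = 3^2*19^ (-1) = 9/19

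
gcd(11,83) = 1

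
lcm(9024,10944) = 514368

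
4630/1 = 4630 = 4630.00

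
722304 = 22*32832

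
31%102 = 31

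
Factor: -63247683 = -1 * 3^1 * 3257^1 * 6473^1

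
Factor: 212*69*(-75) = -1*2^2*3^2*5^2*23^1*53^1 = -1097100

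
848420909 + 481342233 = 1329763142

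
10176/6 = 1696 = 1696.00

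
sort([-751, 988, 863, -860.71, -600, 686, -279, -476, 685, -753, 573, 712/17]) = [-860.71, -753, -751, -600, -476, -279, 712/17, 573, 685, 686, 863, 988]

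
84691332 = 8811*9612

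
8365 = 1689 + 6676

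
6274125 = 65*96525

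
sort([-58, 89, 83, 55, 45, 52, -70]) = [-70, -58, 45, 52, 55, 83, 89]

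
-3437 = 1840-5277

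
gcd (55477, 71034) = 1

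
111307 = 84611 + 26696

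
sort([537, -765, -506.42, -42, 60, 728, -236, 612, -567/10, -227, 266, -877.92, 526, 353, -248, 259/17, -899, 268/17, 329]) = [-899, -877.92, -765, -506.42, -248, -236, -227, -567/10, -42, 259/17, 268/17, 60, 266, 329, 353, 526, 537, 612, 728]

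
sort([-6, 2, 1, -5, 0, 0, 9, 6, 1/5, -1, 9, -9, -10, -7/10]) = [-10, -9, -6, -5, -1, -7/10, 0, 0, 1/5, 1, 2, 6, 9, 9]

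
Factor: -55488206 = -1*2^1*541^1*51283^1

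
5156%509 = 66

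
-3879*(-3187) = 12362373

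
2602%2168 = 434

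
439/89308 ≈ 0.00492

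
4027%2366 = 1661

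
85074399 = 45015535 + 40058864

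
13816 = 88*157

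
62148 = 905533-843385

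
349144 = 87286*4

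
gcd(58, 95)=1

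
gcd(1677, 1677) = 1677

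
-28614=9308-37922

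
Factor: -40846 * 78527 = -1 * 2^1 * 13^1 * 19^1 * 1571^1 * 4133^1 = -3207513842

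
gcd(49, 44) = 1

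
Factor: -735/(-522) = 2^(-1)*3^(-1)*5^1*7^2*29^(-1) = 245/174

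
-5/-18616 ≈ 0.000269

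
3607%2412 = 1195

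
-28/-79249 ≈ 0.000353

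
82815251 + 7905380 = 90720631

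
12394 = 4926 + 7468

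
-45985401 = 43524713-89510114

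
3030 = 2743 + 287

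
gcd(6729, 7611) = 3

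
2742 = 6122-3380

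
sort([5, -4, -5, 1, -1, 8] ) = [-5, -4, -1, 1, 5, 8] 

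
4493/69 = 65+8/69 ≈ 65.12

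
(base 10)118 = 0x76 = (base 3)11101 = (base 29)42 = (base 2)1110110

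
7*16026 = 112182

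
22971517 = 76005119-53033602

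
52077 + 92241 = 144318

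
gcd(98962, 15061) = 1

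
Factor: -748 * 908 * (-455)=2^4 * 5^1 * 7^1 * 11^1 * 13^1 * 17^1 * 227^1=309028720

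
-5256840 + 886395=-4370445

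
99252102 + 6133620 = 105385722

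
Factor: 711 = 3^2*79^1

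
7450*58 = 432100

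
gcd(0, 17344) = 17344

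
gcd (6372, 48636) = 36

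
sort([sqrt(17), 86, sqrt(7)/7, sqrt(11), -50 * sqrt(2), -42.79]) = [-50 * sqrt(2), -42.79, sqrt(7)/7, sqrt(11), sqrt(17), 86]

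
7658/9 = 850 + 8/9 ≈ 850.89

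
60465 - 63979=-3514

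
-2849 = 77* (-37)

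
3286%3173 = 113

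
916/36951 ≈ 0.0248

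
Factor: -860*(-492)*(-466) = -1*2^5*3^1*5^1*41^1*43^1*233^1 = -197173920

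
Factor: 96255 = 3^3 * 5^1 * 23^1 * 31^1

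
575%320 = 255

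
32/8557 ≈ 0.00374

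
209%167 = 42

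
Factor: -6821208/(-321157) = 2^3 * 3^2 * 19^(-1) * 211^1 * 449^1 * 16903^(-1)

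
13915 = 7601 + 6314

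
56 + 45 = 101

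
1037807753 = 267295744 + 770512009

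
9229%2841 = 706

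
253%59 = 17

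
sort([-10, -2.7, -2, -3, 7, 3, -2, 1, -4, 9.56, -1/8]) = [-10, -4, -3, -2.7, -2, -2, -1/8, 1, 3, 7, 9.56]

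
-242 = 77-319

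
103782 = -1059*(-98)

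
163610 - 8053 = 155557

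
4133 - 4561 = -428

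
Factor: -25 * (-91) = 5^2 * 7^1 * 13^1 = 2275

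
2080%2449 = 2080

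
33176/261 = 127 + 1/9 ≈ 127.11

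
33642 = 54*623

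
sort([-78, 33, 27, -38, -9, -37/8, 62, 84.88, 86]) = [-78, -38, -9, -37/8, 27, 33, 62, 84.88, 86]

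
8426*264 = 2224464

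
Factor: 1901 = 1901^1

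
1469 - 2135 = -666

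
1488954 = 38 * 39183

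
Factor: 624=2^4 * 3^1 * 13^1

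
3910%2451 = 1459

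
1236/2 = 618 = 618.00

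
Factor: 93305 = 5^1 * 18661^1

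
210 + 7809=8019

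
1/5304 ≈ 0.000189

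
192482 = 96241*2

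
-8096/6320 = -1 - 111/395 ≈ -1.28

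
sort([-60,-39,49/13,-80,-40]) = [-80,-60,-40,-39,49/13]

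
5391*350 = 1886850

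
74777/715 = 104 + 417/715 ≈ 104.58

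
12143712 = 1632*7441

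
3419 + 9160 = 12579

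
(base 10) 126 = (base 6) 330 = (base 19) 6c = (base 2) 1111110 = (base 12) a6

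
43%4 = 3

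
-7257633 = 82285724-89543357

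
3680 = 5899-2219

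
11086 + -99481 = -88395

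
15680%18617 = 15680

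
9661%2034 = 1525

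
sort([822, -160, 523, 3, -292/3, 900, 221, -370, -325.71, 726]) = [-370, -325.71, -160, -292/3, 3, 221, 523, 726, 822, 900]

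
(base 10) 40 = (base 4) 220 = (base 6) 104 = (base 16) 28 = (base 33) 17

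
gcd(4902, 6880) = 86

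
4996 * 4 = 19984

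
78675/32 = 2458 + 19/32 ≈ 2458.59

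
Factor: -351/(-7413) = 3^2*7^(-1)*13^1*353^(-1) = 117/2471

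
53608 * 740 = 39669920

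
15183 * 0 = 0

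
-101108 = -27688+-73420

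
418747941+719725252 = 1138473193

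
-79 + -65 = -144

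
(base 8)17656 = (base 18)170a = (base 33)7ep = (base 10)8110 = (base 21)i84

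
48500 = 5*9700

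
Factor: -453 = -1*3^1*151^1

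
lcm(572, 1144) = 1144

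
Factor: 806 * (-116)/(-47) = 2^3 * 13^1 * 29^1 * 31^1 * 47^(-1) = 93496/47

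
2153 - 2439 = -286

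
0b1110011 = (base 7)223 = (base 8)163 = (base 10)115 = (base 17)6d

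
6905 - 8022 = -1117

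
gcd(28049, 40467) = 7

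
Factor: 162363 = 3^1 * 54121^1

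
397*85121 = 33793037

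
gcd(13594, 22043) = 7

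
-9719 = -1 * 9719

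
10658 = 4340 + 6318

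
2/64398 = 1/32199 ≈ 0.0000311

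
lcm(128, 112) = 896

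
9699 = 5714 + 3985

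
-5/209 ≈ -0.0239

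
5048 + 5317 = 10365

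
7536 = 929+6607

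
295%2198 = 295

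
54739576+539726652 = 594466228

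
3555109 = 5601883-2046774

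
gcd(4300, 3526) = 86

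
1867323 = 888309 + 979014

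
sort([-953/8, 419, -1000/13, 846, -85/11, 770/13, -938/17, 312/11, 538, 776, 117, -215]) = [-215, -953/8, -1000/13, -938/17, -85/11, 312/11, 770/13, 117, 419, 538, 776, 846]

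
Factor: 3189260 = 2^2 * 5^1 * 159463^1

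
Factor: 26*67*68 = 2^3*13^1*17^1*67^1 = 118456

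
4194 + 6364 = 10558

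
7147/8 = 893 + 3/8 ≈ 893.38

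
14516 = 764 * 19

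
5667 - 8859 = -3192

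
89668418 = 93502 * 959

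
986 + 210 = 1196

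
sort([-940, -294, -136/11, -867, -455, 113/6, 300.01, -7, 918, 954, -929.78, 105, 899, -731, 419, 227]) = [-940, -929.78, -867, -731, -455, -294, -136/11, -7, 113/6, 105, 227, 300.01, 419, 899, 918, 954]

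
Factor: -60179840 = -1*2^7*5^1*7^2*19^1*101^1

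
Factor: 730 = 2^1 * 5^1 * 73^1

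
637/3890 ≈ 0.164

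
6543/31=211+2/31 ≈ 211.06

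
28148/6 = 4691 + 1/3 ≈ 4691.33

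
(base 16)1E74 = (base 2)1111001110100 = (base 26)BDM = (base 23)EGM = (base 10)7796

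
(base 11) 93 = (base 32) 36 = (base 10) 102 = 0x66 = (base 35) 2w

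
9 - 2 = 7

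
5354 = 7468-2114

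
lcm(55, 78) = 4290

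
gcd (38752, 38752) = 38752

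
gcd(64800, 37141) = 1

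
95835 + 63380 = 159215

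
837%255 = 72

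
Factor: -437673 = -1*3^1*37^1*3943^1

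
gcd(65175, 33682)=11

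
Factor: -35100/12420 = -1*5^1*13^1*23^(-1) = -65/23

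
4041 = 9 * 449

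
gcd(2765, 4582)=79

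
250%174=76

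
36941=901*41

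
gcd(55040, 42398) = 86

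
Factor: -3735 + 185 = -1 * 2^1 * 5^2 * 71^1 = -3550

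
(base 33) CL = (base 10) 417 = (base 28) EP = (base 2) 110100001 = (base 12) 2A9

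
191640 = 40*4791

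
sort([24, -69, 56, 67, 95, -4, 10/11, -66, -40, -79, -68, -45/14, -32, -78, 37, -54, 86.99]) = [-79, -78, -69, -68, -66, -54, -40, -32, -4, -45/14, 10/11, 24, 37, 56, 67, 86.99, 95]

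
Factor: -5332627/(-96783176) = 2^(-3)*7^(-1)*17^(-1)*101663^(-1)*5332627^1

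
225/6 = 37 + 1/2 = 37.50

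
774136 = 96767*8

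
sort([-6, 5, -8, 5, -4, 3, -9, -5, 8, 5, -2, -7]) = [-9, -8, -7, -6, -5, -4, -2, 3, 5, 5, 5, 8]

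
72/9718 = 36/4859 ≈ 0.00741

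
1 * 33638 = 33638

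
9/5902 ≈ 0.00152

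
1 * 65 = 65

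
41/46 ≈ 0.891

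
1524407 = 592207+932200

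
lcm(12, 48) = 48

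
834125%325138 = 183849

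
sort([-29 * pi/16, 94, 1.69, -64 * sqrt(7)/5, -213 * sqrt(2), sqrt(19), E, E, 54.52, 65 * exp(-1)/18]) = [-213 * sqrt(2), -64 * sqrt(7)/5, -29 * pi/16, 65 * exp(-1)/18, 1.69, E, E, sqrt(19), 54.52, 94]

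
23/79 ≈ 0.291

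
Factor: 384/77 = 2^7*3^1*7^ (-1)*11^ (-1)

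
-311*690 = -214590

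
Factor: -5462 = -1 * 2^1 * 2731^1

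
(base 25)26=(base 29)1r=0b111000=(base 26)24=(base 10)56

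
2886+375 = 3261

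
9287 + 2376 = 11663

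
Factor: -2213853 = -1*3^1*139^1*5309^1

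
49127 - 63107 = -13980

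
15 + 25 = 40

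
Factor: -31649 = -1*31649^1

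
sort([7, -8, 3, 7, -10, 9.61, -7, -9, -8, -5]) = [-10, -9, -8, -8, -7, -5, 3, 7, 7, 9.61]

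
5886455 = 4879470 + 1006985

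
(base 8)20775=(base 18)18f7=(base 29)aa1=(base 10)8701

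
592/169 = 3 + 85/169 ≈ 3.50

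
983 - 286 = 697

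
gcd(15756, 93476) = 4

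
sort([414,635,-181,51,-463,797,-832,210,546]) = [-832,-463,-181,51,210,414,546,635,797]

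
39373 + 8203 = 47576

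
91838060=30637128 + 61200932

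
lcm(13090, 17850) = 196350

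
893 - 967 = -74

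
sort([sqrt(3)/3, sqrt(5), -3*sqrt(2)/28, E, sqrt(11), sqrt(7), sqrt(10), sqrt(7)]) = [-3*sqrt(2)/28, sqrt(3)/3, sqrt(5), sqrt(7), sqrt(7), E, sqrt(10), sqrt(11)]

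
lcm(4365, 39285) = 39285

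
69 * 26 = 1794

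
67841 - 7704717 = -7636876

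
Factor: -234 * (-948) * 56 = 2^6 * 3^3 * 7^1 * 13^1 * 79^1 = 12422592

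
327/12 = 109/4 = 27.25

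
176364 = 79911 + 96453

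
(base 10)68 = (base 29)2a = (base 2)1000100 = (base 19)3b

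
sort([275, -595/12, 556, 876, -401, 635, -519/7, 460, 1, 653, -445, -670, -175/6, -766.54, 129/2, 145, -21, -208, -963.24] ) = [-963.24, -766.54, -670, -445, -401, -208, -519/7, -595/12, -175/6, -21, 1, 129/2, 145, 275, 460, 556, 635, 653, 876] 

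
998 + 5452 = 6450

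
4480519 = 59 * 75941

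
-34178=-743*46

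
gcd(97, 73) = 1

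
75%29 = 17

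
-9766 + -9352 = -19118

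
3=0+3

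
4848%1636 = 1576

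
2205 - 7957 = -5752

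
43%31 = 12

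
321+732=1053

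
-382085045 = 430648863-812733908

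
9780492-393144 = 9387348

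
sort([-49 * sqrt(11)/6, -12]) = [-49 * sqrt(11)/6, -12]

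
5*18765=93825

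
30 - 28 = 2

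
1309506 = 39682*33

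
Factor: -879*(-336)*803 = 2^4*3^2*7^1*11^1*73^1*293^1 = 237161232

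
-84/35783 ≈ -0.00235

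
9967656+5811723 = 15779379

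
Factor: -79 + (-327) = -1 * 2^1 * 7^1 * 29^1 = -406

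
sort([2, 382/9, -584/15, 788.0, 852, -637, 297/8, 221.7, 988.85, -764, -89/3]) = [-764, -637, -584/15, -89/3, 2, 297/8, 382/9, 221.7, 788.0, 852, 988.85]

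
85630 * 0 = 0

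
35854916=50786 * 706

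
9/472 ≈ 0.0191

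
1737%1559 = 178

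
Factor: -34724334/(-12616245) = 2^1 * 3^(-1) * 5^(-1) * 491^(-1) * 571^(-1) * 5787389^1 = 11574778/4205415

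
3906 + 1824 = 5730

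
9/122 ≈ 0.0738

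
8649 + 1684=10333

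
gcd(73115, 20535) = 5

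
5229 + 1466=6695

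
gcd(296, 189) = 1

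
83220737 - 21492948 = 61727789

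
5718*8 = 45744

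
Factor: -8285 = -1 * 5^1 * 1657^1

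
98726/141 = 700+26/141 ≈ 700.18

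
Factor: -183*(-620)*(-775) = -1*2^2*3^1*5^3*31^2*61^1 = -87931500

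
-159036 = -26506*6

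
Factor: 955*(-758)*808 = -1*2^4*5^1*101^1*191^1*379^1 = -584903120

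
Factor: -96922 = -1 * 2^1 * 7^2 * 23^1 * 43^1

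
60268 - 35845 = 24423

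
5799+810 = 6609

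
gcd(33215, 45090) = 5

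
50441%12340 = 1081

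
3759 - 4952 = -1193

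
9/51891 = 3/17297 ≈ 0.000173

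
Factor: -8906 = -1 * 2^1 * 61^1 * 73^1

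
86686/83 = 1044 + 34/83 ≈ 1044.41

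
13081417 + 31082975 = 44164392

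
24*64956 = 1558944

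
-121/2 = -60 - 1/2 = -60.50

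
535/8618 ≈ 0.0621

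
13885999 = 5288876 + 8597123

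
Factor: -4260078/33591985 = -1 * 2^1 * 3^2 * 5^(-1) * 7^(-1) * 79^(-1) * 311^1 * 761^1 * 12149^(-1) 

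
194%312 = 194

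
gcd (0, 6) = 6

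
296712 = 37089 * 8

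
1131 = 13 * 87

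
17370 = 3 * 5790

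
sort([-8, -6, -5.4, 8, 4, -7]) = [-8, -7, -6, -5.4, 4, 8]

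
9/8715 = 3/2905 ≈ 0.00103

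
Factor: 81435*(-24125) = -1*3^1*5^4*61^1*89^1*193^1 = -1964619375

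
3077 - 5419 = -2342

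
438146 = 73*6002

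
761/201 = 3 + 158/201 ≈ 3.79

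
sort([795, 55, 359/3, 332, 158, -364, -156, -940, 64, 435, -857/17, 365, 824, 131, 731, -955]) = [-955, -940, -364, -156, -857/17, 55, 64, 359/3, 131, 158, 332, 365, 435, 731, 795, 824]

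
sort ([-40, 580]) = [-40, 580]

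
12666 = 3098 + 9568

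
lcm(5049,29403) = 499851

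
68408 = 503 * 136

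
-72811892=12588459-85400351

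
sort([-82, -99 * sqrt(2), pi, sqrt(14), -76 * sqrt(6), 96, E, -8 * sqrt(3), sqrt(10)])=[-76 * sqrt(6), -99 * sqrt(2), -82, -8 * sqrt(3), E, pi, sqrt(10), sqrt(14), 96]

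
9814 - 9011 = 803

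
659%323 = 13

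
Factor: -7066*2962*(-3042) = 2^3*3^2*13^2*1481^1*3533^1 = 63667514664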